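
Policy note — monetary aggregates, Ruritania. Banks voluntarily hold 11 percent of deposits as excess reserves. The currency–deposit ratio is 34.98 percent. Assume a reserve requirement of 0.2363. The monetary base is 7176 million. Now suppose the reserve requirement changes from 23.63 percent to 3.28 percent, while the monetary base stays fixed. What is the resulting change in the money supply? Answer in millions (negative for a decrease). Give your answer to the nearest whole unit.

Initially m₁ = (1 + 0.3498) / (0.2363 + 0.11 + 0.3498) ≈ 1.93909, so M₁ = 1.93909 × 7176 ≈ 13914.9098 million.
After the change m₂ = (1 + 0.3498) / (0.0328 + 0.11 + 0.3498) ≈ 2.74015, so M₂ = 2.74015 × 7176 = 19663.3164 million.
ΔM = M₂ − M₁ = 19663.3164 − 13914.9098 = 5748.4066 million.

5748 million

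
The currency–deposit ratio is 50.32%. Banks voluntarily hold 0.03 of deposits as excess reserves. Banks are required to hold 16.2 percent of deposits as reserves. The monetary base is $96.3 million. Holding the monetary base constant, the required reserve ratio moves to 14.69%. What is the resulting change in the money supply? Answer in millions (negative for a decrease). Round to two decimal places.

Initially m₁ = (1 + 0.5032) / (0.162 + 0.03 + 0.5032) ≈ 2.16226, so M₁ = 2.16226 × 96.3 ≈ 208.2256 million.
After the change m₂ = (1 + 0.5032) / (0.1469 + 0.03 + 0.5032) ≈ 2.21026, so M₂ = 2.21026 × 96.3 ≈ 212.848 million.
ΔM = M₂ − M₁ = 212.848 − 208.2256 = 4.6224 million.

$4.62 million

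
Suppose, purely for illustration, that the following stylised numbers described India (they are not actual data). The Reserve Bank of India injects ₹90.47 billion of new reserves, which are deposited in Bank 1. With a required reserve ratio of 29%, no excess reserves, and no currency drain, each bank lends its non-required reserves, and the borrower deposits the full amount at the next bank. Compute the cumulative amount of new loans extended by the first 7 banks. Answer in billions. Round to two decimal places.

₹201.35 billion

Bank i lends (1 − rr)^i of the original deposit: Bank 1 lends 90.47·0.7100 = 64.2337, Bank 2 lends 90.47·0.7100² ≈ 45.6059, and so on.
Summing a geometric series: total = 90.47·[0.7100·(1 − 0.7100^7) / (1 − 0.7100)] ≈ 201.3502 billion.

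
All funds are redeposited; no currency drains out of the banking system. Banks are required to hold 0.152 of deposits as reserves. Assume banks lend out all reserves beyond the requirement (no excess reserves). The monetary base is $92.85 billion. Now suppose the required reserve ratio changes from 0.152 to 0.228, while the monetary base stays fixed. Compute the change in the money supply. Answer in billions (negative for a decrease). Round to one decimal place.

-203.6 billion

Initially m₁ = 1 / (0.152) ≈ 6.5789, so M₁ = 6.5789 × 92.85 ≈ 610.8509 billion.
After the change m₂ = 1 / (0.228) ≈ 4.3860, so M₂ = 4.3860 × 92.85 = 407.2401 billion.
ΔM = M₂ − M₁ = 407.2401 − 610.8509 = -203.6108 billion.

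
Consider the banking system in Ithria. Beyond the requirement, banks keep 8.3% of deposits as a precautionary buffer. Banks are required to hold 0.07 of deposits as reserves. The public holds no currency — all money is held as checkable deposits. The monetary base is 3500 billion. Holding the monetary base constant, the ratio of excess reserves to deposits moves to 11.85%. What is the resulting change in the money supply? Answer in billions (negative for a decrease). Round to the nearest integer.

-4308 billion

Initially m₁ = 1 / (0.07 + 0.083) ≈ 6.53595, so M₁ = 6.53595 × 3500 = 22875.825 billion.
After the change m₂ = 1 / (0.07 + 0.1185) ≈ 5.30504, so M₂ = 5.30504 × 3500 = 18567.64 billion.
ΔM = M₂ − M₁ = 18567.64 − 22875.825 = -4308.185 billion.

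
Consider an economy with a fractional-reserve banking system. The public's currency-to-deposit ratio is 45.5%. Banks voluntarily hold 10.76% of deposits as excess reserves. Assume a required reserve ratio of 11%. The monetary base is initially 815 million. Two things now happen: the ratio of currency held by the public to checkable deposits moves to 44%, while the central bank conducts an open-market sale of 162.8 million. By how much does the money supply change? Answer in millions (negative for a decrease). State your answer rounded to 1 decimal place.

-334.9 million

Before: m₁ = (1 + 0.455) / (0.11 + 0.1076 + 0.455) ≈ 2.16325, MB₁ = 815, so M₁ = 2.16325 × 815 ≈ 1763.0488 million.
After: m₂ = (1 + 0.44) / (0.11 + 0.1076 + 0.44) ≈ 2.18978, MB₂ = 815 − 162.8 = 652.2, so M₂ = 2.18978 × 652.2 ≈ 1428.1745 million.
ΔM = M₂ − M₁ = 1428.1745 − 1763.0488 = -334.8743 million.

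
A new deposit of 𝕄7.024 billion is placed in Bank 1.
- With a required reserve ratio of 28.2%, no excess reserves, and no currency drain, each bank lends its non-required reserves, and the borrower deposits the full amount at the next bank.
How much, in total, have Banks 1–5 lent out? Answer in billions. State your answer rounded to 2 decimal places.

𝕄14.47 billion

Bank i lends (1 − rr)^i of the original deposit: Bank 1 lends 7.024·0.7180 ≈ 5.0432, Bank 2 lends 7.024·0.7180² ≈ 3.6210, and so on.
Summing a geometric series: total = 7.024·[0.7180·(1 − 0.7180^5) / (1 − 0.7180)] ≈ 14.4712 billion.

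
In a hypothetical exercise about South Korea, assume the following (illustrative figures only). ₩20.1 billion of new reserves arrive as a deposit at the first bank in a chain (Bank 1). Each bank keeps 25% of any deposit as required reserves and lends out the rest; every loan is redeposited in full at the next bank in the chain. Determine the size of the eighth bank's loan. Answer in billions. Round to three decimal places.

₩2.012 billion

Each bank lends a fraction (1 − rr) = 0.7500 of the deposit it receives, so Bank 8 receives 20.1·0.7500^7 and lends 20.1·0.7500^8 ≈ 2.0123 billion.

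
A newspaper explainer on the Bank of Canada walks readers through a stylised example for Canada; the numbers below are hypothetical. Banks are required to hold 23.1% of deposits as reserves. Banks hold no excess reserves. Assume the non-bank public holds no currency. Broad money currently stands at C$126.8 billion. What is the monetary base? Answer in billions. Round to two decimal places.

With no currency drain and no excess reserves, the money multiplier is m = 1/rr = 1/0.231 ≈ 4.329004.
The monetary base is MB = M / m = 126.8 / 4.329004 ≈ 29.2908 billion.

C$29.29 billion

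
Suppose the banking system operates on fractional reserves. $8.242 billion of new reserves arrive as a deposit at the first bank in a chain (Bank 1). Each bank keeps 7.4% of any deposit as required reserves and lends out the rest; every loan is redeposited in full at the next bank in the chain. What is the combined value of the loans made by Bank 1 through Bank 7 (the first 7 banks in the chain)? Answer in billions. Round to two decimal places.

$42.92 billion

Bank i lends (1 − rr)^i of the original deposit: Bank 1 lends 8.242·0.9260 ≈ 7.6321, Bank 2 lends 8.242·0.9260² ≈ 7.0673, and so on.
Summing a geometric series: total = 8.242·[0.9260·(1 − 0.9260^7) / (1 − 0.9260)] ≈ 42.9236 billion.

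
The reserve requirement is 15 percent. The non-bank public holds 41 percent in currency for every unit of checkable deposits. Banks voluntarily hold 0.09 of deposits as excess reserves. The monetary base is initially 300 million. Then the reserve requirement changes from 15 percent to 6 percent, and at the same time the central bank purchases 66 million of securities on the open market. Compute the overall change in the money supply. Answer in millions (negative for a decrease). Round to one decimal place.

270.8 million

Before: m₁ = (1 + 0.41) / (0.15 + 0.09 + 0.41) ≈ 2.16923, MB₁ = 300, so M₁ = 2.16923 × 300 = 650.769 million.
After: m₂ = (1 + 0.41) / (0.06 + 0.09 + 0.41) ≈ 2.51786, MB₂ = 300 + 66 = 366, so M₂ = 2.51786 × 366 ≈ 921.5368 million.
ΔM = M₂ − M₁ = 921.5368 − 650.769 = 270.7678 million.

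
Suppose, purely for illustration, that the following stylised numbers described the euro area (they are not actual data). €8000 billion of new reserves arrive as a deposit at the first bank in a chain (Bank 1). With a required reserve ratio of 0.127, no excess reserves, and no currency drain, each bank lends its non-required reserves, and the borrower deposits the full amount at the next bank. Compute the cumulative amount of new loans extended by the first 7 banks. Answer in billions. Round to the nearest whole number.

€33740 billion

Bank i lends (1 − rr)^i of the original deposit: Bank 1 lends 8000·0.8730 = 6984.0000, Bank 2 lends 8000·0.8730² = 6097.0320, and so on.
Summing a geometric series: total = 8000·[0.8730·(1 − 0.8730^7) / (1 − 0.8730)] ≈ 33740.1060 billion.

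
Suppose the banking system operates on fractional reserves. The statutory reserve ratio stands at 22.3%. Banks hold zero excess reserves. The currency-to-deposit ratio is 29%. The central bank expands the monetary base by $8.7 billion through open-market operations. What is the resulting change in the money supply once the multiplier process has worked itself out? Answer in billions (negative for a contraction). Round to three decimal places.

$21.877 billion

The money multiplier is m = (1 + c) / (rr + c) = (1 + 0.29) / (0.223 + 0.29) ≈ 2.51462.
The purchase adds 8.7 billion of base, so ΔM = m × ΔMB = 2.51462 × (+8.7) ≈ 21.8772 billion.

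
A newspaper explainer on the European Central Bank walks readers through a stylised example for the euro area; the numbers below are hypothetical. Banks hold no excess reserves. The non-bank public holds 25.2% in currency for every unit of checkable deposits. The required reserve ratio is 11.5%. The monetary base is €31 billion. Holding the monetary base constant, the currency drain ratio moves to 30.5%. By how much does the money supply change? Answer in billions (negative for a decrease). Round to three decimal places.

-9.433 billion

Initially m₁ = (1 + 0.252) / (0.115 + 0.252) ≈ 3.411444, so M₁ = 3.411444 × 31 ≈ 105.7548 billion.
After the change m₂ = (1 + 0.305) / (0.115 + 0.305) ≈ 3.107143, so M₂ = 3.107143 × 31 ≈ 96.3214 billion.
ΔM = M₂ − M₁ = 96.3214 − 105.7548 = -9.4334 billion.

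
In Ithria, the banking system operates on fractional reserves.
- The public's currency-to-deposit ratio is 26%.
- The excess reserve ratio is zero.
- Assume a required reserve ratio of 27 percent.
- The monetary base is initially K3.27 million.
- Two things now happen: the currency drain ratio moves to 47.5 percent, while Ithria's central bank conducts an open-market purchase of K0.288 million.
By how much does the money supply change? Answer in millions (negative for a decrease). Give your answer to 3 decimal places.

-0.730 million

Before: m₁ = (1 + 0.26) / (0.27 + 0.26) ≈ 2.37736, MB₁ = 3.27, so M₁ = 2.37736 × 3.27 ≈ 7.774 million.
After: m₂ = (1 + 0.475) / (0.27 + 0.475) ≈ 1.97987, MB₂ = 3.27 + 0.288 = 3.558, so M₂ = 1.97987 × 3.558 ≈ 7.0444 million.
ΔM = M₂ − M₁ = 7.0444 − 7.774 = -0.7296 million.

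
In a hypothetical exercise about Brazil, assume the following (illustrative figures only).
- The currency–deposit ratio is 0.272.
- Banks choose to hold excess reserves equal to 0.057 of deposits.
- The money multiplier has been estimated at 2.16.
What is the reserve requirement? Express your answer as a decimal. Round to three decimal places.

Using m = 2.16. Since m = (1 + c)/(c + rr + e), the denominator satisfies c + rr + e = (1 + c)/m = (1 + 0.272) / 2.16 ≈ 0.588889.
With c = 0.272 and e = 0.057, the reserve requirement is 0.588889 − 0.272 − 0.057 = 0.259889.

0.260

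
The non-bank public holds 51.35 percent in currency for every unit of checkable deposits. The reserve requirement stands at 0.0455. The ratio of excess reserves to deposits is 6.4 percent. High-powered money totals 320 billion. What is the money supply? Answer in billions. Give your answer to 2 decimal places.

The money multiplier is m = (1 + c) / (rr + e + c) = (1 + 0.5135) / (0.0455 + 0.064 + 0.5135) ≈ 2.429374.
So M = m × MB = 2.429374 × 320 ≈ 777.3997 billion.

777.40 billion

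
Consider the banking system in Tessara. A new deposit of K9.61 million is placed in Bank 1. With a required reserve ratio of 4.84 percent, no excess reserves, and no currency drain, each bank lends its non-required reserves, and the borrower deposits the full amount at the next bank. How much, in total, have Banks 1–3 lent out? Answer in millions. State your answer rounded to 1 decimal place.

K26.1 million

Bank i lends (1 − rr)^i of the original deposit: Bank 1 lends 9.61·0.9516 ≈ 9.1449, Bank 2 lends 9.61·0.9516² ≈ 8.7023, and so on.
Summing a geometric series: total = 9.61·[0.9516·(1 − 0.9516^3) / (1 − 0.9516)] ≈ 26.1282 million.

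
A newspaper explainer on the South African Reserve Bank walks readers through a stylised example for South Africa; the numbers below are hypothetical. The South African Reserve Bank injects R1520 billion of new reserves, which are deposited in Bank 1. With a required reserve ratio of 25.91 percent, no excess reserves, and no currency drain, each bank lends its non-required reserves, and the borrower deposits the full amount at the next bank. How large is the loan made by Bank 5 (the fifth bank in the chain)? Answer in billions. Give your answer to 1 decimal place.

Each bank lends a fraction (1 − rr) = 0.7409 of the deposit it receives, so Bank 5 receives 1520·0.7409^4 and lends 1520·0.7409^5 ≈ 339.3451 billion.

R339.3 billion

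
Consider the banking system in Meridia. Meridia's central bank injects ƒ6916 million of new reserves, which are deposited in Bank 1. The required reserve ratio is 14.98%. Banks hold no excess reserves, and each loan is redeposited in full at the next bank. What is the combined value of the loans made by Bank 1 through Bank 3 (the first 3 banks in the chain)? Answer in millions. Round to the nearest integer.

Bank i lends (1 − rr)^i of the original deposit: Bank 1 lends 6916·0.8502 = 5879.9832, Bank 2 lends 6916·0.8502² ≈ 4999.1617, and so on.
Summing a geometric series: total = 6916·[0.8502·(1 − 0.8502^3) / (1 − 0.8502)] ≈ 15129.4322 million.

ƒ15129 million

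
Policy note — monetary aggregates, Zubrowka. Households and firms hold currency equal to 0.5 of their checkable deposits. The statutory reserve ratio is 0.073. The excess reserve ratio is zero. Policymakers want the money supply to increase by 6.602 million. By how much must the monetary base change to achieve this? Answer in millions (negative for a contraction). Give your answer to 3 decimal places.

The money multiplier is m = (1 + c) / (rr + c) = (1 + 0.5) / (0.073 + 0.5) ≈ 2.61780.
ΔMB = ΔM / m = (+6.602) / 2.61780 ≈ 2.522 million.

2.522 million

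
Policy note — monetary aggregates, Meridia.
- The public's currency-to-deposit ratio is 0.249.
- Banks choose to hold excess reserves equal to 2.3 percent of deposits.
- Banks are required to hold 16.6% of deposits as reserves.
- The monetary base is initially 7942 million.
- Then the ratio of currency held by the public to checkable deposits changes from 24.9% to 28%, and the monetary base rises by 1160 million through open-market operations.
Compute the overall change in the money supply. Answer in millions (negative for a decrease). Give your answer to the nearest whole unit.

Before: m₁ = (1 + 0.249) / (0.166 + 0.023 + 0.249) ≈ 2.85160, MB₁ = 7942, so M₁ = 2.85160 × 7942 = 22647.4072 million.
After: m₂ = (1 + 0.28) / (0.166 + 0.023 + 0.28) ≈ 2.72921, MB₂ = 7942 + 1160 = 9102, so M₂ = 2.72921 × 9102 ≈ 24841.2694 million.
ΔM = M₂ − M₁ = 24841.2694 − 22647.4072 = 2193.8622 million.

2194 million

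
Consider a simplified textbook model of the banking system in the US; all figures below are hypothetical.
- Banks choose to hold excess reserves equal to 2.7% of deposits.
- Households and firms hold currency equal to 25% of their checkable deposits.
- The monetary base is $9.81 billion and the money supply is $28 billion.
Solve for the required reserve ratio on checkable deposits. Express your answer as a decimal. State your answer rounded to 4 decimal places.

Using m = M/MB = 28/9.81 ≈ 2.854230. Since m = (1 + c)/(c + rr + e), the denominator satisfies c + rr + e = (1 + c)/m = (1 + 0.25) / 2.854230 ≈ 0.437946.
With c = 0.25 and e = 0.027, the required reserve ratio on checkable deposits is 0.437946 − 0.25 − 0.027 = 0.160946.

0.1609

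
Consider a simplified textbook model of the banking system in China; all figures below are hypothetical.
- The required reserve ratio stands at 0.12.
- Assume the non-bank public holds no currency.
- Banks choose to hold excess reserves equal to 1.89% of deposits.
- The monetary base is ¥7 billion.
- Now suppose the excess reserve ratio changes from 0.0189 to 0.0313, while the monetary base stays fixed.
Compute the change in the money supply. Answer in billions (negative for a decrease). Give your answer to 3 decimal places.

-4.130 billion

Initially m₁ = 1 / (0.12 + 0.0189) ≈ 7.19942, so M₁ = 7.19942 × 7 ≈ 50.3959 billion.
After the change m₂ = 1 / (0.12 + 0.0313) ≈ 6.60939, so M₂ = 6.60939 × 7 ≈ 46.2657 billion.
ΔM = M₂ − M₁ = 46.2657 − 50.3959 = -4.1302 billion.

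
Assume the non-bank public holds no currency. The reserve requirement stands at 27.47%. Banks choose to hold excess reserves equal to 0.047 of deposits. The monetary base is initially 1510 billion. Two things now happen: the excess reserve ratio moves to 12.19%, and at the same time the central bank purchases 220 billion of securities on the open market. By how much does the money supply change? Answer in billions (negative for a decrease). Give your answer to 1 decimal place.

-331.7 billion

Before: m₁ = 1 / (0.2747 + 0.047) ≈ 3.108486, MB₁ = 1510, so M₁ = 3.108486 × 1510 ≈ 4693.8139 billion.
After: m₂ = 1 / (0.2747 + 0.1219) ≈ 2.521432, MB₂ = 1510 + 220 = 1730, so M₂ = 2.521432 × 1730 ≈ 4362.0774 billion.
ΔM = M₂ − M₁ = 4362.0774 − 4693.8139 = -331.7365 billion.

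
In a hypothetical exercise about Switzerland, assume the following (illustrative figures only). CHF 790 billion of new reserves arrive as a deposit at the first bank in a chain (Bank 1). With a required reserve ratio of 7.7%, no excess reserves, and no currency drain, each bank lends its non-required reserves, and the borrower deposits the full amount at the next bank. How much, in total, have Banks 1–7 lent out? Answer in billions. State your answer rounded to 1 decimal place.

CHF 4065.3 billion

Bank i lends (1 − rr)^i of the original deposit: Bank 1 lends 790·0.9230 = 729.1700, Bank 2 lends 790·0.9230² ≈ 673.0239, and so on.
Summing a geometric series: total = 790·[0.9230·(1 − 0.9230^7) / (1 − 0.9230)] ≈ 4065.3093 billion.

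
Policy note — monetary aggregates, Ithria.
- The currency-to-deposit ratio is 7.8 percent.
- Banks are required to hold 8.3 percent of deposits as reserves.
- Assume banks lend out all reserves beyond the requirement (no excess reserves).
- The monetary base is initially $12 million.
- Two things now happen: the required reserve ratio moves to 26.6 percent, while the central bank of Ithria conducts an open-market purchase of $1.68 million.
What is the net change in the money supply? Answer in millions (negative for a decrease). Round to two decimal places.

-37.48 million

Before: m₁ = (1 + 0.078) / (0.083 + 0.078) ≈ 6.69565, MB₁ = 12, so M₁ = 6.69565 × 12 = 80.3478 million.
After: m₂ = (1 + 0.078) / (0.266 + 0.078) ≈ 3.13372, MB₂ = 12 + 1.68 = 13.68, so M₂ = 3.13372 × 13.68 ≈ 42.8693 million.
ΔM = M₂ − M₁ = 42.8693 − 80.3478 = -37.4785 million.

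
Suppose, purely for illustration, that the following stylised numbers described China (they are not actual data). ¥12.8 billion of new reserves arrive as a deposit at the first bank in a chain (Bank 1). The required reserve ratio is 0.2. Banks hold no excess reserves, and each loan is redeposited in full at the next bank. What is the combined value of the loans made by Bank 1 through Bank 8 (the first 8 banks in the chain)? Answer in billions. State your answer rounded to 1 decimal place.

Bank i lends (1 − rr)^i of the original deposit: Bank 1 lends 12.8·0.8000 = 10.2400, Bank 2 lends 12.8·0.8000² = 8.1920, and so on.
Summing a geometric series: total = 12.8·[0.8000·(1 − 0.8000^8) / (1 − 0.8000)] ≈ 42.6101 billion.

¥42.6 billion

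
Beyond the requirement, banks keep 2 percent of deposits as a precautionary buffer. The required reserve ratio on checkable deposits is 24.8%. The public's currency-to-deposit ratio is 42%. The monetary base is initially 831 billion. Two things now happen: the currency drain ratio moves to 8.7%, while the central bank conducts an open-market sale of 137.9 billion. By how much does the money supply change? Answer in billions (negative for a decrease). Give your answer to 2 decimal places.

Before: m₁ = (1 + 0.42) / (0.248 + 0.02 + 0.42) ≈ 2.063953, MB₁ = 831, so M₁ = 2.063953 × 831 ≈ 1715.1449 billion.
After: m₂ = (1 + 0.087) / (0.248 + 0.02 + 0.087) ≈ 3.061972, MB₂ = 831 − 137.9 = 693.1, so M₂ = 3.061972 × 693.1 ≈ 2122.2528 billion.
ΔM = M₂ − M₁ = 2122.2528 − 1715.1449 = 407.1079 billion.

407.11 billion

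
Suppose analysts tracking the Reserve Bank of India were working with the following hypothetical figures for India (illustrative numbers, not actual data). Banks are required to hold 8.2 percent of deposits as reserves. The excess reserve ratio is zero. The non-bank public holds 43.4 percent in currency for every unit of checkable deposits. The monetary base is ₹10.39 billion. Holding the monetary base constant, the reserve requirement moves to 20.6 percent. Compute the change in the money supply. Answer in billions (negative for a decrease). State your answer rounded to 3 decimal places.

Initially m₁ = (1 + 0.434) / (0.082 + 0.434) ≈ 2.779070, so M₁ = 2.779070 × 10.39 ≈ 28.8745 billion.
After the change m₂ = (1 + 0.434) / (0.206 + 0.434) = 2.240625, so M₂ = 2.240625 × 10.39 ≈ 23.2801 billion.
ΔM = M₂ − M₁ = 23.2801 − 28.8745 = -5.5944 billion.

-5.594 billion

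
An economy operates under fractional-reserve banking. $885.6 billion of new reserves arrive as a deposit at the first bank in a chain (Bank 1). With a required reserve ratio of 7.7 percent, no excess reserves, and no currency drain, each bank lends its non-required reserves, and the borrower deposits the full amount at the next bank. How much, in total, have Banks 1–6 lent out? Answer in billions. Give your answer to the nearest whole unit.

$4052 billion

Bank i lends (1 − rr)^i of the original deposit: Bank 1 lends 885.6·0.9230 = 817.4088, Bank 2 lends 885.6·0.9230² ≈ 754.4683, and so on.
Summing a geometric series: total = 885.6·[0.9230·(1 − 0.9230^6) / (1 − 0.9230)] ≈ 4051.8466 billion.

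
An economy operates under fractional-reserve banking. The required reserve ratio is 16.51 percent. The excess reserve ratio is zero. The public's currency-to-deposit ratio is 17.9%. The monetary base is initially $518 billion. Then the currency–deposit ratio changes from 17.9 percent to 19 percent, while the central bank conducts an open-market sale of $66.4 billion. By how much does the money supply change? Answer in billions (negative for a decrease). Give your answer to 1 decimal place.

Before: m₁ = (1 + 0.179) / (0.1651 + 0.179) ≈ 3.42633, MB₁ = 518, so M₁ = 3.42633 × 518 ≈ 1774.8389 billion.
After: m₂ = (1 + 0.19) / (0.1651 + 0.19) ≈ 3.35117, MB₂ = 518 − 66.4 = 451.6, so M₂ = 3.35117 × 451.6 ≈ 1513.3884 billion.
ΔM = M₂ − M₁ = 1513.3884 − 1774.8389 = -261.4505 billion.

-261.5 billion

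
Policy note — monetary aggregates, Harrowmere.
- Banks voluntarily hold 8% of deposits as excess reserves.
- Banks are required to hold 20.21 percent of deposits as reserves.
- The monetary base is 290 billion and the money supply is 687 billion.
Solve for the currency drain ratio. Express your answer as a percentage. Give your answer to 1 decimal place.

24.2%

Using m = M/MB = 687/290 ≈ 2.368966. From m = (1 + c)/(c + rr + e), rearranging gives 1 + c = m·(c + rr + e), so c·(1 − m) = m·(rr + e) − 1.
Hence c = [m·(rr + e) − 1]/(1 − m) = [2.368966 × (0.2021 + 0.08) − 1] / (1 − 2.368966) ≈ 0.242310.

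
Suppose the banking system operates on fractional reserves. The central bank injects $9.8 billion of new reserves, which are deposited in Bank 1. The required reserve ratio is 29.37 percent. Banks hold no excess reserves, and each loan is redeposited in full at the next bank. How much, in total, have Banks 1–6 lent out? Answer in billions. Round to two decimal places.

Bank i lends (1 − rr)^i of the original deposit: Bank 1 lends 9.8·0.7063 ≈ 6.9217, Bank 2 lends 9.8·0.7063² ≈ 4.8888, and so on.
Summing a geometric series: total = 9.8·[0.7063·(1 − 0.7063^6) / (1 − 0.7063)] ≈ 20.6416 billion.

$20.64 billion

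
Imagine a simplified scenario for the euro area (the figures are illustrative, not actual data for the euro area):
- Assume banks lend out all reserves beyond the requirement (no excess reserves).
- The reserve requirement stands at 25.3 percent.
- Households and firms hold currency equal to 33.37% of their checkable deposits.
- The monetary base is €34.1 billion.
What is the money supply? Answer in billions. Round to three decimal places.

The money multiplier is m = (1 + c) / (rr + c) = (1 + 0.3337) / (0.253 + 0.3337) ≈ 2.273223.
So M = m × MB = 2.273223 × 34.1 ≈ 77.5169 billion.

€77.517 billion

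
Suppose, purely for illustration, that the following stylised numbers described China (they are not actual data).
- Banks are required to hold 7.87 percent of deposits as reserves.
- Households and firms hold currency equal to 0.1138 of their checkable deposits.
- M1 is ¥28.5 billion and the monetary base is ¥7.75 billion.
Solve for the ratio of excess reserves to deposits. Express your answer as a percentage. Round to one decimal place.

11.0%

Using m = M/MB = 28.5/7.75 ≈ 3.677419. Since m = (1 + c)/(c + rr + e), the denominator satisfies c + rr + e = (1 + c)/m = (1 + 0.1138) / 3.677419 ≈ 0.302875.
With c = 0.1138 and rr = 0.0787, the ratio of excess reserves to deposits is 0.302875 − 0.1138 − 0.0787 = 0.110375.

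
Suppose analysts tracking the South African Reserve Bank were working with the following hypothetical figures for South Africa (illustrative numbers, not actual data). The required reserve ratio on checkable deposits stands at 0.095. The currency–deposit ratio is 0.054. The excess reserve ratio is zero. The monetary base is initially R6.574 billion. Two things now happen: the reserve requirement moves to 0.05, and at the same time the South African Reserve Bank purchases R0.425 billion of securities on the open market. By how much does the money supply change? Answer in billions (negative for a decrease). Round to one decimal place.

R24.4 billion

Before: m₁ = (1 + 0.054) / (0.095 + 0.054) ≈ 7.0738, MB₁ = 6.574, so M₁ = 7.0738 × 6.574 ≈ 46.5032 billion.
After: m₂ = (1 + 0.054) / (0.05 + 0.054) ≈ 10.1346, MB₂ = 6.574 + 0.425 = 6.999, so M₂ = 10.1346 × 6.999 ≈ 70.9321 billion.
ΔM = M₂ − M₁ = 70.9321 − 46.5032 = 24.4289 billion.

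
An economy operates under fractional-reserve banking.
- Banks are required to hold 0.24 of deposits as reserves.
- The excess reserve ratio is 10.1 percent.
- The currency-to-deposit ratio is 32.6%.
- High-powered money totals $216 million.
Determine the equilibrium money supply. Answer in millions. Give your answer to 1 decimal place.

$429.4 million

The money multiplier is m = (1 + c) / (rr + e + c) = (1 + 0.326) / (0.24 + 0.101 + 0.326) ≈ 1.98801.
So M = m × MB = 1.98801 × 216 ≈ 429.4102 million.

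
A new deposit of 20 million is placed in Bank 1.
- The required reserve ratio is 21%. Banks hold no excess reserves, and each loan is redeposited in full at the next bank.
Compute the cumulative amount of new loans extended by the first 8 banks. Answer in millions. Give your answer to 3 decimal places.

Bank i lends (1 − rr)^i of the original deposit: Bank 1 lends 20·0.7900 = 15.8000, Bank 2 lends 20·0.7900² = 12.4820, and so on.
Summing a geometric series: total = 20·[0.7900·(1 − 0.7900^8) / (1 − 0.7900)] ≈ 63.8237 million.

63.824 million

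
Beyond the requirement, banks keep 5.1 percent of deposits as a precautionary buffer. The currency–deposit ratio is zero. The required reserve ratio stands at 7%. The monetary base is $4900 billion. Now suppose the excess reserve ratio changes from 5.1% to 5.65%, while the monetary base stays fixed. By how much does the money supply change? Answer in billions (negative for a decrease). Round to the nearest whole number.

-1761 billion

Initially m₁ = 1 / (0.07 + 0.051) ≈ 8.26446, so M₁ = 8.26446 × 4900 = 40495.854 billion.
After the change m₂ = 1 / (0.07 + 0.0565) ≈ 7.90514, so M₂ = 7.90514 × 4900 = 38735.186 billion.
ΔM = M₂ − M₁ = 38735.186 − 40495.854 = -1760.668 billion.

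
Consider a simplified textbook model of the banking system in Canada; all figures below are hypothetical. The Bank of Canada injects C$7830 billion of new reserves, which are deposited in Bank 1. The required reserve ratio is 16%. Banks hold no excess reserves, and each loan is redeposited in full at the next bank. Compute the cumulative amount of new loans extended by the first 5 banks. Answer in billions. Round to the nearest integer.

Bank i lends (1 − rr)^i of the original deposit: Bank 1 lends 7830·0.8400 = 6577.2000, Bank 2 lends 7830·0.8400² = 5524.8480, and so on.
Summing a geometric series: total = 7830·[0.8400·(1 − 0.8400^5) / (1 − 0.8400)] ≈ 23915.8526 billion.

C$23916 billion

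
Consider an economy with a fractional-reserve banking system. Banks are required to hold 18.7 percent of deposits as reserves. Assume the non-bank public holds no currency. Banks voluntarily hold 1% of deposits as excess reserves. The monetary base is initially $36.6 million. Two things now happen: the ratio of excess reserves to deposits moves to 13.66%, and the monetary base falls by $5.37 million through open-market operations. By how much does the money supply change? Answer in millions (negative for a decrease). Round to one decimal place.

Before: m₁ = 1 / (0.187 + 0.01) ≈ 5.0761, MB₁ = 36.6, so M₁ = 5.0761 × 36.6 ≈ 185.7853 million.
After: m₂ = 1 / (0.187 + 0.1366) ≈ 3.0902, MB₂ = 36.6 − 5.37 = 31.23, so M₂ = 3.0902 × 31.23 ≈ 96.5069 million.
ΔM = M₂ − M₁ = 96.5069 − 185.7853 = -89.2784 million.

-89.3 million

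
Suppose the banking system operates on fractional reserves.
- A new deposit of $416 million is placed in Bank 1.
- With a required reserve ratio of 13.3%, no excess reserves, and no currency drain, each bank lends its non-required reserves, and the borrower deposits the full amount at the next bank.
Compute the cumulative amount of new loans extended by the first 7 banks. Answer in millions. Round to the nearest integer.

$1713 million

Bank i lends (1 − rr)^i of the original deposit: Bank 1 lends 416·0.8670 = 360.6720, Bank 2 lends 416·0.8670² ≈ 312.7026, and so on.
Summing a geometric series: total = 416·[0.8670·(1 − 0.8670^7) / (1 − 0.8670)] ≈ 1713.2129 million.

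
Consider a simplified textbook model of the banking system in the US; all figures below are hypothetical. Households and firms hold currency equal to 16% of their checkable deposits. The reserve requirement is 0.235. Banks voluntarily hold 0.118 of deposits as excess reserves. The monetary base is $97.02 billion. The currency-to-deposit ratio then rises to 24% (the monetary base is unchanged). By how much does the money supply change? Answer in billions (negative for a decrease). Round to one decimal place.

-16.5 billion

Initially m₁ = (1 + 0.16) / (0.235 + 0.118 + 0.16) ≈ 2.2612, so M₁ = 2.2612 × 97.02 ≈ 219.3816 billion.
After the change m₂ = (1 + 0.24) / (0.235 + 0.118 + 0.24) ≈ 2.0911, so M₂ = 2.0911 × 97.02 ≈ 202.8785 billion.
ΔM = M₂ − M₁ = 202.8785 − 219.3816 = -16.5031 billion.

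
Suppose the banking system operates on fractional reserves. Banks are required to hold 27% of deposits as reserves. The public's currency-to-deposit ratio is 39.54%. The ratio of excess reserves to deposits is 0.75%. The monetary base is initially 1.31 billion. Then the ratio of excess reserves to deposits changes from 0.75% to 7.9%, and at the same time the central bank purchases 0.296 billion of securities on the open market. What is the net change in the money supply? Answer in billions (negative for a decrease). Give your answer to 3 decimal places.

0.294 billion

Before: m₁ = (1 + 0.3954) / (0.27 + 0.0075 + 0.3954) ≈ 2.07371, MB₁ = 1.31, so M₁ = 2.07371 × 1.31 ≈ 2.7166 billion.
After: m₂ = (1 + 0.3954) / (0.27 + 0.079 + 0.3954) ≈ 1.87453, MB₂ = 1.31 + 0.296 = 1.606, so M₂ = 1.87453 × 1.606 ≈ 3.0105 billion.
ΔM = M₂ − M₁ = 3.0105 − 2.7166 = 0.2939 billion.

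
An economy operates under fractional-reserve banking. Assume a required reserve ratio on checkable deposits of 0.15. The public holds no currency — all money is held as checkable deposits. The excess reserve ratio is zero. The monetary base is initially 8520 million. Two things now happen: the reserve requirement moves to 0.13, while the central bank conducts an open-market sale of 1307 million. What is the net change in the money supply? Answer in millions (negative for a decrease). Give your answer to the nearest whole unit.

Before: m₁ = 1 / (0.15) ≈ 6.66667, MB₁ = 8520, so M₁ = 6.66667 × 8520 = 56800.0284 million.
After: m₂ = 1 / (0.13) ≈ 7.69231, MB₂ = 8520 − 1307 = 7213, so M₂ = 7.69231 × 7213 ≈ 55484.632 million.
ΔM = M₂ − M₁ = 55484.632 − 56800.0284 = -1315.3964 million.

-1315 million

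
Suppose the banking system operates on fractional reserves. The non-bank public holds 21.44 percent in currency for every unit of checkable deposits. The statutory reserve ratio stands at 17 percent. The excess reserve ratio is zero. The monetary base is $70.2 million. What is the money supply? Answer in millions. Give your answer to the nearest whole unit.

$222 million

The money multiplier is m = (1 + c) / (rr + c) = (1 + 0.2144) / (0.17 + 0.2144) ≈ 3.1592.
So M = m × MB = 3.1592 × 70.2 ≈ 221.7758 million.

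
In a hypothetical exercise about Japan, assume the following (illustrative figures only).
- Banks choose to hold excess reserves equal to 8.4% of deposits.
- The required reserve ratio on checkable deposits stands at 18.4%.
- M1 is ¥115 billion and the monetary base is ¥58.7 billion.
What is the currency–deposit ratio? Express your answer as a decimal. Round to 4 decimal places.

0.4952

Using m = M/MB = 115/58.7 ≈ 1.959114. From m = (1 + c)/(c + rr + e), rearranging gives 1 + c = m·(c + rr + e), so c·(1 − m) = m·(rr + e) − 1.
Hence c = [m·(rr + e) − 1]/(1 − m) = [1.959114 × (0.184 + 0.084) − 1] / (1 − 1.959114) ≈ 0.495204.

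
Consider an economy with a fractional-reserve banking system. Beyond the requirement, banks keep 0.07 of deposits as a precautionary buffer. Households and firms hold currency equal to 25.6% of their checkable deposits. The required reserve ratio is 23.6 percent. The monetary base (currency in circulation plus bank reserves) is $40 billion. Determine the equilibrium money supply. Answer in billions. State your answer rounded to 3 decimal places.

$89.395 billion

The money multiplier is m = (1 + c) / (rr + e + c) = (1 + 0.256) / (0.236 + 0.07 + 0.256) ≈ 2.234875.
So M = m × MB = 2.234875 × 40 = 89.395 billion.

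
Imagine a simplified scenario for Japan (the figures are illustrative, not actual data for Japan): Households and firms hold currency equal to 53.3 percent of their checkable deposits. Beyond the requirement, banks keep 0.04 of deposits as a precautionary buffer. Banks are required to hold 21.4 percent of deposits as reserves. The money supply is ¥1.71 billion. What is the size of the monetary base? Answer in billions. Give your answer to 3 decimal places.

The money multiplier is m = (1 + c) / (rr + e + c) = (1 + 0.533) / (0.214 + 0.04 + 0.533) ≈ 1.94790.
MB = M / m = 1.71 / 1.94790 ≈ 0.8779 billion.

¥0.878 billion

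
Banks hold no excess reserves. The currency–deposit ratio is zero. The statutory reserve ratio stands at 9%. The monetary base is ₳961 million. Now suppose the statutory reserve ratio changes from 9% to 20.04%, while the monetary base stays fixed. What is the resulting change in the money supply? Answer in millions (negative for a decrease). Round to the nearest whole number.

Initially m₁ = 1 / (0.09) ≈ 11.1111, so M₁ = 11.1111 × 961 = 10677.7671 million.
After the change m₂ = 1 / (0.2004) ≈ 4.99, so M₂ = 4.99 × 961 = 4795.39 million.
ΔM = M₂ − M₁ = 4795.39 − 10677.7671 = -5882.3771 million.

-5882 million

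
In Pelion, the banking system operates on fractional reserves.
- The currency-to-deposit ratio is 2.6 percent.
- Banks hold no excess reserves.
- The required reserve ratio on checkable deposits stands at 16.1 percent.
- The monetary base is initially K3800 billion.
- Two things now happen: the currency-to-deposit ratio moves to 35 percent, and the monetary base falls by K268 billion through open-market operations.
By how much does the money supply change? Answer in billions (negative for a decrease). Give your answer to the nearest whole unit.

Before: m₁ = (1 + 0.026) / (0.161 + 0.026) ≈ 5.48663, MB₁ = 3800, so M₁ = 5.48663 × 3800 = 20849.194 billion.
After: m₂ = (1 + 0.35) / (0.161 + 0.35) ≈ 2.64188, MB₂ = 3800 − 268 = 3532, so M₂ = 2.64188 × 3532 ≈ 9331.1202 billion.
ΔM = M₂ − M₁ = 9331.1202 − 20849.194 = -11518.0738 billion.

-11518 billion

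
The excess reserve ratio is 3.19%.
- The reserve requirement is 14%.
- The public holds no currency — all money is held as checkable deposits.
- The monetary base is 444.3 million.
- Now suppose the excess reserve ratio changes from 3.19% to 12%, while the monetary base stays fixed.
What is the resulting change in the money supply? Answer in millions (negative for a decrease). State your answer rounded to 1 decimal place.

-875.8 million

Initially m₁ = 1 / (0.14 + 0.0319) ≈ 5.81734, so M₁ = 5.81734 × 444.3 ≈ 2584.6442 million.
After the change m₂ = 1 / (0.14 + 0.12) ≈ 3.84615, so M₂ = 3.84615 × 444.3 ≈ 1708.8444 million.
ΔM = M₂ − M₁ = 1708.8444 − 2584.6442 = -875.7998 million.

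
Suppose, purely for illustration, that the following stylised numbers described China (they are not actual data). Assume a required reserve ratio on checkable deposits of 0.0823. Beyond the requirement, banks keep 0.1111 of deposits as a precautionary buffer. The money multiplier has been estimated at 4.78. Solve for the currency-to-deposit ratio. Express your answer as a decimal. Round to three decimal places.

Using m = 4.78. From m = (1 + c)/(c + rr + e), rearranging gives 1 + c = m·(c + rr + e), so c·(1 − m) = m·(rr + e) − 1.
Hence c = [m·(rr + e) − 1]/(1 − m) = [4.78 × (0.0823 + 0.1111) − 1] / (1 − 4.78) ≈ 0.019986.

0.020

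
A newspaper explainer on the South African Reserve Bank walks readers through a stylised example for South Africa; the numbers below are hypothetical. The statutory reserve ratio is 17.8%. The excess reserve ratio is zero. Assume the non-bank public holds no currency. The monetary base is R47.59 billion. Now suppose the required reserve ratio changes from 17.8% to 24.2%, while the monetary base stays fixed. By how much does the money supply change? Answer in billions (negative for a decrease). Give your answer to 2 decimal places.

-70.71 billion

Initially m₁ = 1 / (0.178) ≈ 5.61798, so M₁ = 5.61798 × 47.59 ≈ 267.3597 billion.
After the change m₂ = 1 / (0.242) ≈ 4.13223, so M₂ = 4.13223 × 47.59 ≈ 196.6528 billion.
ΔM = M₂ − M₁ = 196.6528 − 267.3597 = -70.7069 billion.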